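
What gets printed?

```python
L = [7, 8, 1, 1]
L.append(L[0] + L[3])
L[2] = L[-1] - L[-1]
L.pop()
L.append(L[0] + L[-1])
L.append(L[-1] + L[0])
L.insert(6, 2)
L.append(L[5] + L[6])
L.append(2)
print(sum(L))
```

60

append L[0]+L[3] = 7+1 = 8 → [7, 8, 1, 1, 8]
L[2] = L[-1]-L[-1] = 8-8 = 0 → [7, 8, 0, 1, 8]
pop() removes 8 → [7, 8, 0, 1]
append L[0]+L[-1] = 7+1 = 8 → [7, 8, 0, 1, 8]
append L[-1]+L[0] = 8+7 = 15 → [7, 8, 0, 1, 8, 15]
insert 2 at 6 → [7, 8, 0, 1, 8, 15, 2]
append L[5]+L[6] = 15+2 = 17 → [7, 8, 0, 1, 8, 15, 2, 17]
append 2 → [7, 8, 0, 1, 8, 15, 2, 17, 2]
sum = 60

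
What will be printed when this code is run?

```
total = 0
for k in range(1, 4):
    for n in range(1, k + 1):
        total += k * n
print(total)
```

k=1,n=1: total = 0+1 = 1
k=2,n=1: total = 1+2 = 3
k=2,n=2: total = 3+4 = 7
k=3,n=1: total = 7+3 = 10
k=3,n=2: total = 10+6 = 16
k=3,n=3: total = 16+9 = 25

25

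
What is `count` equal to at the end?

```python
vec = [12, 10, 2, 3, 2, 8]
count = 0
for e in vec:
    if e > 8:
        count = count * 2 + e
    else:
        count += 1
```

38

e=12: >8, count = 0*2+12 = 12
e=10: >8, count = 12*2+10 = 34
e=2: not >8, count = 34+1 = 35
e=3: not >8, count = 35+1 = 36
e=2: not >8, count = 36+1 = 37
e=8: not >8, count = 37+1 = 38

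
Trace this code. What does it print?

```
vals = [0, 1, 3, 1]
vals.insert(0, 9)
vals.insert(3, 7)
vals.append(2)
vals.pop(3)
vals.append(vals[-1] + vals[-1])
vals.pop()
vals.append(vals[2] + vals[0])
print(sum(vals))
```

26

insert 9 at 0 → [9, 0, 1, 3, 1]
insert 7 at 3 → [9, 0, 1, 7, 3, 1]
append 2 → [9, 0, 1, 7, 3, 1, 2]
pop(3) removes 7 → [9, 0, 1, 3, 1, 2]
append vals[-1]+vals[-1] = 2+2 = 4 → [9, 0, 1, 3, 1, 2, 4]
pop() removes 4 → [9, 0, 1, 3, 1, 2]
append vals[2]+vals[0] = 1+9 = 10 → [9, 0, 1, 3, 1, 2, 10]
sum = 26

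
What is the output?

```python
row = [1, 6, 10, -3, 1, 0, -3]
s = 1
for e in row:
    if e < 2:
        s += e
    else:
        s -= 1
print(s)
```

e=1: <2, s = 1+1 = 2
e=6: not <2, s = 2-1 = 1
e=10: not <2, s = 1-1 = 0
e=-3: <2, s = 0+(-3) = -3
e=1: <2, s = (-3)+1 = -2
e=0: <2, s = (-2)+0 = -2
e=-3: <2, s = (-2)+(-3) = -5

-5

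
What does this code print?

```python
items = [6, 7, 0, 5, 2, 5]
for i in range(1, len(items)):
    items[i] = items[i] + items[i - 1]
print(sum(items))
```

95

i=1: items[1] = 7+6 = 13 → [6, 13, 0, 5, 2, 5]
i=2: items[2] = 0+13 = 13 → [6, 13, 13, 5, 2, 5]
i=3: items[3] = 5+13 = 18 → [6, 13, 13, 18, 2, 5]
i=4: items[4] = 2+18 = 20 → [6, 13, 13, 18, 20, 5]
i=5: items[5] = 5+20 = 25 → [6, 13, 13, 18, 20, 25]
sum = 95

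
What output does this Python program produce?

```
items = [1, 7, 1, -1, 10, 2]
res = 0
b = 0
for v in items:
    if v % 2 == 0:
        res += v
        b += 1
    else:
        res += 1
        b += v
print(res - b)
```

v=1: not even, res = 0+1 = 1; b=1
v=7: not even, res = 1+1 = 2; b=8
v=1: not even, res = 2+1 = 3; b=9
v=-1: not even, res = 3+1 = 4; b=8
v=10: even, res = 4+10 = 14; b=9
v=2: even, res = 14+2 = 16; b=10
res-b = 16-10 = 6

6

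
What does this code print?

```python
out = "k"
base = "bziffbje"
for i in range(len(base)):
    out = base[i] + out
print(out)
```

i=0: prepend 'b' → 'bk'
i=1: prepend 'z' → 'zbk'
i=2: prepend 'i' → 'izbk'
i=3: prepend 'f' → 'fizbk'
i=4: prepend 'f' → 'ffizbk'
i=5: prepend 'b' → 'bffizbk'
i=6: prepend 'j' → 'jbffizbk'
i=7: prepend 'e' → 'ejbffizbk'

ejbffizbk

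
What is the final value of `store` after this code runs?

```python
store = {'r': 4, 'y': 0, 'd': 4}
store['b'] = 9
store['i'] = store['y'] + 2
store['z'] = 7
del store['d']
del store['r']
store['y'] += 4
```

{'y': 4, 'b': 9, 'i': 2, 'z': 7}

store['b'] = 9 → {'r': 4, 'y': 0, 'd': 4, 'b': 9}
store['i'] = store['y']+2 = 2 → {'r': 4, 'y': 0, 'd': 4, 'b': 9, 'i': 2}
store['z'] = 7 → {'r': 4, 'y': 0, 'd': 4, 'b': 9, 'i': 2, 'z': 7}
del 'd' → {'r': 4, 'y': 0, 'b': 9, 'i': 2, 'z': 7}
del 'r' → {'y': 0, 'b': 9, 'i': 2, 'z': 7}
store['y'] = 0+4 = 4 → {'y': 4, 'b': 9, 'i': 2, 'z': 7}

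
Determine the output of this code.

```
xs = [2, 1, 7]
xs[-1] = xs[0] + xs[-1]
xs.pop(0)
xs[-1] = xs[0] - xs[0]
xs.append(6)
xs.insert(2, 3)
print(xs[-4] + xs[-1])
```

7

xs[-1] = xs[0]+xs[-1] = 2+7 = 9 → [2, 1, 9]
pop(0) removes 2 → [1, 9]
xs[-1] = xs[0]-xs[0] = 1-1 = 0 → [1, 0]
append 6 → [1, 0, 6]
insert 3 at 2 → [1, 0, 3, 6]
xs[-4]+xs[-1] = 1+6 = 7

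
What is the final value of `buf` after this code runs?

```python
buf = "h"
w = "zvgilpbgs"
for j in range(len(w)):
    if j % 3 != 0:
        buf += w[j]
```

j=0: skip
j=1: add 'v' → 'hv'
j=2: add 'g' → 'hvg'
j=3: skip
j=4: add 'l' → 'hvgl'
j=5: add 'p' → 'hvglp'
j=6: skip
j=7: add 'g' → 'hvglpg'
j=8: add 's' → 'hvglpgs'

'hvglpgs'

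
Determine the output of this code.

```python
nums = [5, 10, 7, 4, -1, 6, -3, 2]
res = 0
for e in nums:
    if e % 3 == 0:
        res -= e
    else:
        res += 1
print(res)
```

3

e=5: not %3==0, res = 0+1 = 1
e=10: not %3==0, res = 1+1 = 2
e=7: not %3==0, res = 2+1 = 3
e=4: not %3==0, res = 3+1 = 4
e=-1: not %3==0, res = 4+1 = 5
e=6: %3==0, res = 5-6 = -1
e=-3: %3==0, res = (-1)-(-3) = 2
e=2: not %3==0, res = 2+1 = 3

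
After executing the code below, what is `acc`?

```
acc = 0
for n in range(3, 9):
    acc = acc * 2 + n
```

246

n=3: acc = 0*2+3 = 3
n=4: acc = 3*2+4 = 10
n=5: acc = 10*2+5 = 25
n=6: acc = 25*2+6 = 56
n=7: acc = 56*2+7 = 119
n=8: acc = 119*2+8 = 246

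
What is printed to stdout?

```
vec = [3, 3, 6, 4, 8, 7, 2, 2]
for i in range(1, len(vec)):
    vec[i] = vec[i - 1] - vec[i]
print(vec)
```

[3, 0, -6, -10, -18, -25, -27, -29]

i=1: vec[1] = 3-3 = 0 → [3, 0, 6, 4, 8, 7, 2, 2]
i=2: vec[2] = 0-6 = -6 → [3, 0, -6, 4, 8, 7, 2, 2]
i=3: vec[3] = (-6)-4 = -10 → [3, 0, -6, -10, 8, 7, 2, 2]
i=4: vec[4] = (-10)-8 = -18 → [3, 0, -6, -10, -18, 7, 2, 2]
i=5: vec[5] = (-18)-7 = -25 → [3, 0, -6, -10, -18, -25, 2, 2]
i=6: vec[6] = (-25)-2 = -27 → [3, 0, -6, -10, -18, -25, -27, 2]
i=7: vec[7] = (-27)-2 = -29 → [3, 0, -6, -10, -18, -25, -27, -29]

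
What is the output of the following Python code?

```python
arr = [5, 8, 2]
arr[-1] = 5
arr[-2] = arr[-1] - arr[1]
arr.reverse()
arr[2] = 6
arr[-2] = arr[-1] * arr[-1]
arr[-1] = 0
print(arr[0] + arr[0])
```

arr[-1] = 5 → [5, 8, 5]
arr[-2] = arr[-1]-arr[1] = 5-8 = -3 → [5, -3, 5]
reverse → [5, -3, 5]
arr[2] = 6 → [5, -3, 6]
arr[-2] = arr[-1]*arr[-1] = 6*6 = 36 → [5, 36, 6]
arr[-1] = 0 → [5, 36, 0]
arr[0]+arr[0] = 5+5 = 10

10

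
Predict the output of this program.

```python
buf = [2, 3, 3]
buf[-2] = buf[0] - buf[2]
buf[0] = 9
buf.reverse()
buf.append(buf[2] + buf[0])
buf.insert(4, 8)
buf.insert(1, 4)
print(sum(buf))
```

buf[-2] = buf[0]-buf[2] = 2-3 = -1 → [2, -1, 3]
buf[0] = 9 → [9, -1, 3]
reverse → [3, -1, 9]
append buf[2]+buf[0] = 9+3 = 12 → [3, -1, 9, 12]
insert 8 at 4 → [3, -1, 9, 12, 8]
insert 4 at 1 → [3, 4, -1, 9, 12, 8]
sum = 35

35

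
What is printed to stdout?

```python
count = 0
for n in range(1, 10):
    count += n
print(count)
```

45

n=1: count = 0+1 = 1
n=2: count = 1+2 = 3
n=3: count = 3+3 = 6
n=4: count = 6+4 = 10
n=5: count = 10+5 = 15
n=6: count = 15+6 = 21
n=7: count = 21+7 = 28
n=8: count = 28+8 = 36
n=9: count = 36+9 = 45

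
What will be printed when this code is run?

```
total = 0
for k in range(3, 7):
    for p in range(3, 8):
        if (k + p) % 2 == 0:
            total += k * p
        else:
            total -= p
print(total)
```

k=3,p=3: even sum, total = 0+9 = 9
k=3,p=4: odd sum, total = 9-4 = 5
k=3,p=5: even sum, total = 5+15 = 20
k=3,p=6: odd sum, total = 20-6 = 14
k=3,p=7: even sum, total = 14+21 = 35
k=4,p=3: odd sum, total = 35-3 = 32
k=4,p=4: even sum, total = 32+16 = 48
k=4,p=5: odd sum, total = 48-5 = 43
k=4,p=6: even sum, total = 43+24 = 67
k=4,p=7: odd sum, total = 67-7 = 60
k=5,p=3: even sum, total = 60+15 = 75
k=5,p=4: odd sum, total = 75-4 = 71
k=5,p=5: even sum, total = 71+25 = 96
k=5,p=6: odd sum, total = 96-6 = 90
k=5,p=7: even sum, total = 90+35 = 125
k=6,p=3: odd sum, total = 125-3 = 122
k=6,p=4: even sum, total = 122+24 = 146
k=6,p=5: odd sum, total = 146-5 = 141
k=6,p=6: even sum, total = 141+36 = 177
k=6,p=7: odd sum, total = 177-7 = 170

170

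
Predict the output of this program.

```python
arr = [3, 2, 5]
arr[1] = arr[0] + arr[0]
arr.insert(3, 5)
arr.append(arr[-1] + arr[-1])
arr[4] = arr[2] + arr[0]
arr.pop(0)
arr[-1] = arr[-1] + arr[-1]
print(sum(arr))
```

arr[1] = arr[0]+arr[0] = 3+3 = 6 → [3, 6, 5]
insert 5 at 3 → [3, 6, 5, 5]
append arr[-1]+arr[-1] = 5+5 = 10 → [3, 6, 5, 5, 10]
arr[4] = arr[2]+arr[0] = 5+3 = 8 → [3, 6, 5, 5, 8]
pop(0) removes 3 → [6, 5, 5, 8]
arr[-1] = arr[-1]+arr[-1] = 8+8 = 16 → [6, 5, 5, 16]
sum = 32

32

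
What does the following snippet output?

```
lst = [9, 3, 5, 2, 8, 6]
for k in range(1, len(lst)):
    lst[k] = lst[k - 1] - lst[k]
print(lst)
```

[9, 6, 1, -1, -9, -15]

k=1: lst[1] = 9-3 = 6 → [9, 6, 5, 2, 8, 6]
k=2: lst[2] = 6-5 = 1 → [9, 6, 1, 2, 8, 6]
k=3: lst[3] = 1-2 = -1 → [9, 6, 1, -1, 8, 6]
k=4: lst[4] = (-1)-8 = -9 → [9, 6, 1, -1, -9, 6]
k=5: lst[5] = (-9)-6 = -15 → [9, 6, 1, -1, -9, -15]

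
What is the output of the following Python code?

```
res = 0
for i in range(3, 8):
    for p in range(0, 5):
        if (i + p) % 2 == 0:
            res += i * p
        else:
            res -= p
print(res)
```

i=3,p=0: odd sum, res = 0-0 = 0
i=3,p=1: even sum, res = 0+3 = 3
i=3,p=2: odd sum, res = 3-2 = 1
i=3,p=3: even sum, res = 1+9 = 10
i=3,p=4: odd sum, res = 10-4 = 6
i=4,p=0: even sum, res = 6+0 = 6
i=4,p=1: odd sum, res = 6-1 = 5
i=4,p=2: even sum, res = 5+8 = 13
i=4,p=3: odd sum, res = 13-3 = 10
i=4,p=4: even sum, res = 10+16 = 26
i=5,p=0: odd sum, res = 26-0 = 26
i=5,p=1: even sum, res = 26+5 = 31
i=5,p=2: odd sum, res = 31-2 = 29
i=5,p=3: even sum, res = 29+15 = 44
i=5,p=4: odd sum, res = 44-4 = 40
i=6,p=0: even sum, res = 40+0 = 40
i=6,p=1: odd sum, res = 40-1 = 39
i=6,p=2: even sum, res = 39+12 = 51
i=6,p=3: odd sum, res = 51-3 = 48
i=6,p=4: even sum, res = 48+24 = 72
i=7,p=0: odd sum, res = 72-0 = 72
i=7,p=1: even sum, res = 72+7 = 79
i=7,p=2: odd sum, res = 79-2 = 77
i=7,p=3: even sum, res = 77+21 = 98
i=7,p=4: odd sum, res = 98-4 = 94

94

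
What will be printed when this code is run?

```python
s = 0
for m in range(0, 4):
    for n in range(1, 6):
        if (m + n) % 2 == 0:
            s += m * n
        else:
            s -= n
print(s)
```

m=0,n=1: odd sum, s = 0-1 = -1
m=0,n=2: even sum, s = (-1)+0 = -1
m=0,n=3: odd sum, s = (-1)-3 = -4
m=0,n=4: even sum, s = (-4)+0 = -4
m=0,n=5: odd sum, s = (-4)-5 = -9
m=1,n=1: even sum, s = (-9)+1 = -8
m=1,n=2: odd sum, s = (-8)-2 = -10
m=1,n=3: even sum, s = (-10)+3 = -7
m=1,n=4: odd sum, s = (-7)-4 = -11
m=1,n=5: even sum, s = (-11)+5 = -6
m=2,n=1: odd sum, s = (-6)-1 = -7
m=2,n=2: even sum, s = (-7)+4 = -3
m=2,n=3: odd sum, s = (-3)-3 = -6
m=2,n=4: even sum, s = (-6)+8 = 2
m=2,n=5: odd sum, s = 2-5 = -3
m=3,n=1: even sum, s = (-3)+3 = 0
m=3,n=2: odd sum, s = 0-2 = -2
m=3,n=3: even sum, s = (-2)+9 = 7
m=3,n=4: odd sum, s = 7-4 = 3
m=3,n=5: even sum, s = 3+15 = 18

18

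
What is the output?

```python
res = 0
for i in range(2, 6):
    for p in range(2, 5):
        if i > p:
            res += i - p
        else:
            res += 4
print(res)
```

34

i=2,p=2: not 2>2, res = 0+4 = 4
i=2,p=3: not 2>3, res = 4+4 = 8
i=2,p=4: not 2>4, res = 8+4 = 12
i=3,p=2: 3>2, res = 12+1 = 13
i=3,p=3: not 3>3, res = 13+4 = 17
i=3,p=4: not 3>4, res = 17+4 = 21
i=4,p=2: 4>2, res = 21+2 = 23
i=4,p=3: 4>3, res = 23+1 = 24
i=4,p=4: not 4>4, res = 24+4 = 28
i=5,p=2: 5>2, res = 28+3 = 31
i=5,p=3: 5>3, res = 31+2 = 33
i=5,p=4: 5>4, res = 33+1 = 34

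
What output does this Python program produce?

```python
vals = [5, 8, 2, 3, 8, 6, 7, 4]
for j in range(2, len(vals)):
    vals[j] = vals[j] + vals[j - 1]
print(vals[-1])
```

j=2: vals[2] = 2+8 = 10 → [5, 8, 10, 3, 8, 6, 7, 4]
j=3: vals[3] = 3+10 = 13 → [5, 8, 10, 13, 8, 6, 7, 4]
j=4: vals[4] = 8+13 = 21 → [5, 8, 10, 13, 21, 6, 7, 4]
j=5: vals[5] = 6+21 = 27 → [5, 8, 10, 13, 21, 27, 7, 4]
j=6: vals[6] = 7+27 = 34 → [5, 8, 10, 13, 21, 27, 34, 4]
j=7: vals[7] = 4+34 = 38 → [5, 8, 10, 13, 21, 27, 34, 38]

38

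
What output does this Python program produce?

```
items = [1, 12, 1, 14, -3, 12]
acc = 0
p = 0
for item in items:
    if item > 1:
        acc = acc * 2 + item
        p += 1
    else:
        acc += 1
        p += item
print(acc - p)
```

100

item=1: not >1, acc = 0+1 = 1; p=1
item=12: >1, acc = 1*2+12 = 14; p=2
item=1: not >1, acc = 14+1 = 15; p=3
item=14: >1, acc = 15*2+14 = 44; p=4
item=-3: not >1, acc = 44+1 = 45; p=1
item=12: >1, acc = 45*2+12 = 102; p=2
acc-p = 102-2 = 100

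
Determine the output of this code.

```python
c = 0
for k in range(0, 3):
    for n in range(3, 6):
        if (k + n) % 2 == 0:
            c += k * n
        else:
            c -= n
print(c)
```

-4

k=0,n=3: odd sum, c = 0-3 = -3
k=0,n=4: even sum, c = (-3)+0 = -3
k=0,n=5: odd sum, c = (-3)-5 = -8
k=1,n=3: even sum, c = (-8)+3 = -5
k=1,n=4: odd sum, c = (-5)-4 = -9
k=1,n=5: even sum, c = (-9)+5 = -4
k=2,n=3: odd sum, c = (-4)-3 = -7
k=2,n=4: even sum, c = (-7)+8 = 1
k=2,n=5: odd sum, c = 1-5 = -4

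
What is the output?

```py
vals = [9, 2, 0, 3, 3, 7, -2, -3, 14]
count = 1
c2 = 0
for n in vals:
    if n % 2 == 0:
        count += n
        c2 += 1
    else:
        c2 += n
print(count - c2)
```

-8

n=9: not even; c2=9
n=2: even, count = 1+2 = 3; c2=10
n=0: even, count = 3+0 = 3; c2=11
n=3: not even; c2=14
n=3: not even; c2=17
n=7: not even; c2=24
n=-2: even, count = 3+(-2) = 1; c2=25
n=-3: not even; c2=22
n=14: even, count = 1+14 = 15; c2=23
count-c2 = 15-23 = -8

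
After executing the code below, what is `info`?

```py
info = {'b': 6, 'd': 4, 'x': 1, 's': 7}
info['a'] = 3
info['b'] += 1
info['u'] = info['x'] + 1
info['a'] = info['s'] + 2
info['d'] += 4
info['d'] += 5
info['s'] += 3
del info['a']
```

{'b': 7, 'd': 13, 'x': 1, 's': 10, 'u': 2}

info['a'] = 3 → {'b': 6, 'd': 4, 'x': 1, 's': 7, 'a': 3}
info['b'] = 6+1 = 7 → {'b': 7, 'd': 4, 'x': 1, 's': 7, 'a': 3}
info['u'] = info['x']+1 = 2 → {'b': 7, 'd': 4, 'x': 1, 's': 7, 'a': 3, 'u': 2}
info['a'] = info['s']+2 = 9 → {'b': 7, 'd': 4, 'x': 1, 's': 7, 'a': 9, 'u': 2}
info['d'] = 4+4 = 8 → {'b': 7, 'd': 8, 'x': 1, 's': 7, 'a': 9, 'u': 2}
info['d'] = 8+5 = 13 → {'b': 7, 'd': 13, 'x': 1, 's': 7, 'a': 9, 'u': 2}
info['s'] = 7+3 = 10 → {'b': 7, 'd': 13, 'x': 1, 's': 10, 'a': 9, 'u': 2}
del 'a' → {'b': 7, 'd': 13, 'x': 1, 's': 10, 'u': 2}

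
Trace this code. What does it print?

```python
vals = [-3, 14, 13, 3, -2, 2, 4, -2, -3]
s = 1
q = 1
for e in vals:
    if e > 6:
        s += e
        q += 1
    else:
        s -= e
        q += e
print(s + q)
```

e=-3: not >6, s = 1-(-3) = 4; q=-2
e=14: >6, s = 4+14 = 18; q=-1
e=13: >6, s = 18+13 = 31; q=0
e=3: not >6, s = 31-3 = 28; q=3
e=-2: not >6, s = 28-(-2) = 30; q=1
e=2: not >6, s = 30-2 = 28; q=3
e=4: not >6, s = 28-4 = 24; q=7
e=-2: not >6, s = 24-(-2) = 26; q=5
e=-3: not >6, s = 26-(-3) = 29; q=2
s+q = 29+2 = 31

31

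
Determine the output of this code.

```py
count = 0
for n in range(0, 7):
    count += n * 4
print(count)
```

84

n=0: count = 0+0*4 = 0
n=1: count = 0+1*4 = 4
n=2: count = 4+2*4 = 12
n=3: count = 12+3*4 = 24
n=4: count = 24+4*4 = 40
n=5: count = 40+5*4 = 60
n=6: count = 60+6*4 = 84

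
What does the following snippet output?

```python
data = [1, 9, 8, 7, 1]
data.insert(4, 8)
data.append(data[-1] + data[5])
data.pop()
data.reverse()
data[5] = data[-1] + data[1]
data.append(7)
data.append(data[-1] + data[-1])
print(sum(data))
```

63

insert 8 at 4 → [1, 9, 8, 7, 8, 1]
append data[-1]+data[5] = 1+1 = 2 → [1, 9, 8, 7, 8, 1, 2]
pop() removes 2 → [1, 9, 8, 7, 8, 1]
reverse → [1, 8, 7, 8, 9, 1]
data[5] = data[-1]+data[1] = 1+8 = 9 → [1, 8, 7, 8, 9, 9]
append 7 → [1, 8, 7, 8, 9, 9, 7]
append data[-1]+data[-1] = 7+7 = 14 → [1, 8, 7, 8, 9, 9, 7, 14]
sum = 63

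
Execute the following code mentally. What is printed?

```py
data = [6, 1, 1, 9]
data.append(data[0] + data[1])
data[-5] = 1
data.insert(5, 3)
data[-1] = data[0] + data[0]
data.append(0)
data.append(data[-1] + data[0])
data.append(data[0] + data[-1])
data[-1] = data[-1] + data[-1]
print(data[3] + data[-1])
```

append data[0]+data[1] = 6+1 = 7 → [6, 1, 1, 9, 7]
data[-5] = 1 → [1, 1, 1, 9, 7]
insert 3 at 5 → [1, 1, 1, 9, 7, 3]
data[-1] = data[0]+data[0] = 1+1 = 2 → [1, 1, 1, 9, 7, 2]
append 0 → [1, 1, 1, 9, 7, 2, 0]
append data[-1]+data[0] = 0+1 = 1 → [1, 1, 1, 9, 7, 2, 0, 1]
append data[0]+data[-1] = 1+1 = 2 → [1, 1, 1, 9, 7, 2, 0, 1, 2]
data[-1] = data[-1]+data[-1] = 2+2 = 4 → [1, 1, 1, 9, 7, 2, 0, 1, 4]
data[3]+data[-1] = 9+4 = 13

13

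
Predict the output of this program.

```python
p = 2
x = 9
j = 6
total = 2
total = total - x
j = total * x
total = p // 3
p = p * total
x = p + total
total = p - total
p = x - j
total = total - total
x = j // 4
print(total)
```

total = 2-9 = -7
j = (-7)*9 = -63
total = 2//3 = 0
p = 2*0 = 0
x = 0+0 = 0
total = 0-0 = 0
p = 0-(-63) = 63
total = 0-0 = 0
x = (-63)//4 = -16

0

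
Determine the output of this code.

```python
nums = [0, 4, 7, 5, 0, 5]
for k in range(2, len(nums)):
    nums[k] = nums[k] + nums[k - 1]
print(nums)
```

k=2: nums[2] = 7+4 = 11 → [0, 4, 11, 5, 0, 5]
k=3: nums[3] = 5+11 = 16 → [0, 4, 11, 16, 0, 5]
k=4: nums[4] = 0+16 = 16 → [0, 4, 11, 16, 16, 5]
k=5: nums[5] = 5+16 = 21 → [0, 4, 11, 16, 16, 21]

[0, 4, 11, 16, 16, 21]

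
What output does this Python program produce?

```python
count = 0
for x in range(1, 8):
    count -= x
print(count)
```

x=1: count = 0-1 = -1
x=2: count = (-1)-2 = -3
x=3: count = (-3)-3 = -6
x=4: count = (-6)-4 = -10
x=5: count = (-10)-5 = -15
x=6: count = (-15)-6 = -21
x=7: count = (-21)-7 = -28

-28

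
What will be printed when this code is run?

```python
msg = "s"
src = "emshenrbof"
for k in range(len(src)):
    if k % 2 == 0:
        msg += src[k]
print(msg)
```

sesero

k=0: add 'e' → 'se'
k=1: skip
k=2: add 's' → 'ses'
k=3: skip
k=4: add 'e' → 'sese'
k=5: skip
k=6: add 'r' → 'seser'
k=7: skip
k=8: add 'o' → 'sesero'
k=9: skip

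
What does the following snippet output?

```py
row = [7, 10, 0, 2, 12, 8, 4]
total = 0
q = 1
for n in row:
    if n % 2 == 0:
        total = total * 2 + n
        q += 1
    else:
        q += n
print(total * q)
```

n=7: not even; q=8
n=10: even, total = 0*2+10 = 10; q=9
n=0: even, total = 10*2+0 = 20; q=10
n=2: even, total = 20*2+2 = 42; q=11
n=12: even, total = 42*2+12 = 96; q=12
n=8: even, total = 96*2+8 = 200; q=13
n=4: even, total = 200*2+4 = 404; q=14
total*q = 404*14 = 5656

5656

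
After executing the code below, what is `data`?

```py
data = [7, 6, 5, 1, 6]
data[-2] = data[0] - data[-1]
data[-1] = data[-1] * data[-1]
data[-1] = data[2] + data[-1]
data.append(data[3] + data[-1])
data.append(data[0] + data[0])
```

data[-2] = data[0]-data[-1] = 7-6 = 1 → [7, 6, 5, 1, 6]
data[-1] = data[-1]*data[-1] = 6*6 = 36 → [7, 6, 5, 1, 36]
data[-1] = data[2]+data[-1] = 5+36 = 41 → [7, 6, 5, 1, 41]
append data[3]+data[-1] = 1+41 = 42 → [7, 6, 5, 1, 41, 42]
append data[0]+data[0] = 7+7 = 14 → [7, 6, 5, 1, 41, 42, 14]

[7, 6, 5, 1, 41, 42, 14]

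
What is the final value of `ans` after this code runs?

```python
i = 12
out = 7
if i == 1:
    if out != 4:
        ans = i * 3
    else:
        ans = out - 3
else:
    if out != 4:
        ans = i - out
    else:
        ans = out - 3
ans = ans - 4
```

1

i=12, out=7
i == 1 is False; out != 4 is True
→ ans = i - out = 5
ans = 5-4 = 1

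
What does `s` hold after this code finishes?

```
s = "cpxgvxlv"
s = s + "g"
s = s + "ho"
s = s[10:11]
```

+ 'g' → 'cpxgvxlvg'
+ 'ho' → 'cpxgvxlvgho'
slice [10:11] → 'o'

'o'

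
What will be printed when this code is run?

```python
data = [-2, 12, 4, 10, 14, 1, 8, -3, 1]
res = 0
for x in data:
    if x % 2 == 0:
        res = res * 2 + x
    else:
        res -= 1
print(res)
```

x=-2: even, res = 0*2+(-2) = -2
x=12: even, res = (-2)*2+12 = 8
x=4: even, res = 8*2+4 = 20
x=10: even, res = 20*2+10 = 50
x=14: even, res = 50*2+14 = 114
x=1: not even, res = 114-1 = 113
x=8: even, res = 113*2+8 = 234
x=-3: not even, res = 234-1 = 233
x=1: not even, res = 233-1 = 232

232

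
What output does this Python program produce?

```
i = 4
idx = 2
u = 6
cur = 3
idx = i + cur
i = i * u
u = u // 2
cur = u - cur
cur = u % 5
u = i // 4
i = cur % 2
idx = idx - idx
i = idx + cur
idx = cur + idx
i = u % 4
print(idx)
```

3

idx = 4+3 = 7
i = 4*6 = 24
u = 6//2 = 3
cur = 3-3 = 0
cur = 3%5 = 3
u = 24//4 = 6
i = 3%2 = 1
idx = 7-7 = 0
i = 0+3 = 3
idx = 3+0 = 3
i = 6%4 = 2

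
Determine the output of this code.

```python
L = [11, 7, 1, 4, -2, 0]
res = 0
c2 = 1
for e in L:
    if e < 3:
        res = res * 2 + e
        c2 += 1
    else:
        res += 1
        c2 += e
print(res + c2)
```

e=11: not <3, res = 0+1 = 1; c2=12
e=7: not <3, res = 1+1 = 2; c2=19
e=1: <3, res = 2*2+1 = 5; c2=20
e=4: not <3, res = 5+1 = 6; c2=24
e=-2: <3, res = 6*2+(-2) = 10; c2=25
e=0: <3, res = 10*2+0 = 20; c2=26
res+c2 = 20+26 = 46

46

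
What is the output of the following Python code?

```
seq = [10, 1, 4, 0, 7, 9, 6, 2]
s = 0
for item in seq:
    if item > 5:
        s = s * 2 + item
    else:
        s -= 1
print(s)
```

107

item=10: >5, s = 0*2+10 = 10
item=1: not >5, s = 10-1 = 9
item=4: not >5, s = 9-1 = 8
item=0: not >5, s = 8-1 = 7
item=7: >5, s = 7*2+7 = 21
item=9: >5, s = 21*2+9 = 51
item=6: >5, s = 51*2+6 = 108
item=2: not >5, s = 108-1 = 107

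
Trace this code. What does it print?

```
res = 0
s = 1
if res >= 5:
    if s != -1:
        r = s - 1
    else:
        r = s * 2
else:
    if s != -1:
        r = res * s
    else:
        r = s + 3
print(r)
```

res=0, s=1
res >= 5 is False; s != -1 is True
→ r = res * s = 0

0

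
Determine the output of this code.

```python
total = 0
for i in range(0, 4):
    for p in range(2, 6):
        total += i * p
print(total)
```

i=0,p=2: total = 0+0 = 0
i=0,p=3: total = 0+0 = 0
i=0,p=4: total = 0+0 = 0
i=0,p=5: total = 0+0 = 0
i=1,p=2: total = 0+2 = 2
i=1,p=3: total = 2+3 = 5
i=1,p=4: total = 5+4 = 9
i=1,p=5: total = 9+5 = 14
i=2,p=2: total = 14+4 = 18
i=2,p=3: total = 18+6 = 24
i=2,p=4: total = 24+8 = 32
i=2,p=5: total = 32+10 = 42
i=3,p=2: total = 42+6 = 48
i=3,p=3: total = 48+9 = 57
i=3,p=4: total = 57+12 = 69
i=3,p=5: total = 69+15 = 84

84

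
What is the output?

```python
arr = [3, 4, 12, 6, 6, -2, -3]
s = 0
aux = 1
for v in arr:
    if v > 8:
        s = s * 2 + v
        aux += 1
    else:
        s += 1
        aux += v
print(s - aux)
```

v=3: not >8, s = 0+1 = 1; aux=4
v=4: not >8, s = 1+1 = 2; aux=8
v=12: >8, s = 2*2+12 = 16; aux=9
v=6: not >8, s = 16+1 = 17; aux=15
v=6: not >8, s = 17+1 = 18; aux=21
v=-2: not >8, s = 18+1 = 19; aux=19
v=-3: not >8, s = 19+1 = 20; aux=16
s-aux = 20-16 = 4

4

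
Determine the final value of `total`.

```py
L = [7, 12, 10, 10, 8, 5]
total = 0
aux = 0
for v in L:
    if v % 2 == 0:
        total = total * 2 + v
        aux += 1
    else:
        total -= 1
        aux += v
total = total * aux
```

v=7: not even, total = 0-1 = -1; aux=7
v=12: even, total = (-1)*2+12 = 10; aux=8
v=10: even, total = 10*2+10 = 30; aux=9
v=10: even, total = 30*2+10 = 70; aux=10
v=8: even, total = 70*2+8 = 148; aux=11
v=5: not even, total = 148-1 = 147; aux=16
total*aux = 147*16 = 2352

2352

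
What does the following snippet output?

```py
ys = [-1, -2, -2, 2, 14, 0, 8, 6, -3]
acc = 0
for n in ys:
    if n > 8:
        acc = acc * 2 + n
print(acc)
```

n=-1: not >8
n=-2: not >8
n=-2: not >8
n=2: not >8
n=14: >8, acc = 0*2+14 = 14
n=0: not >8
n=8: not >8
n=6: not >8
n=-3: not >8

14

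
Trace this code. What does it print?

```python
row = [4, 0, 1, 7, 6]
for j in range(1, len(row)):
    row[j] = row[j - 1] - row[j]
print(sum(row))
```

j=1: row[1] = 4-0 = 4 → [4, 4, 1, 7, 6]
j=2: row[2] = 4-1 = 3 → [4, 4, 3, 7, 6]
j=3: row[3] = 3-7 = -4 → [4, 4, 3, -4, 6]
j=4: row[4] = (-4)-6 = -10 → [4, 4, 3, -4, -10]
sum = -3

-3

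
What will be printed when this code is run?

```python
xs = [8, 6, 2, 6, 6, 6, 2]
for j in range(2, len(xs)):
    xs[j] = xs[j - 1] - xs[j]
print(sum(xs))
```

j=2: xs[2] = 6-2 = 4 → [8, 6, 4, 6, 6, 6, 2]
j=3: xs[3] = 4-6 = -2 → [8, 6, 4, -2, 6, 6, 2]
j=4: xs[4] = (-2)-6 = -8 → [8, 6, 4, -2, -8, 6, 2]
j=5: xs[5] = (-8)-6 = -14 → [8, 6, 4, -2, -8, -14, 2]
j=6: xs[6] = (-14)-2 = -16 → [8, 6, 4, -2, -8, -14, -16]
sum = -22

-22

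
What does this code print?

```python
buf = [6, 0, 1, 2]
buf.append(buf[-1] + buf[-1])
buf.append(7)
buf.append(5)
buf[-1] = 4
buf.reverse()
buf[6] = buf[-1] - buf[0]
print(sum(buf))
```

20

append buf[-1]+buf[-1] = 2+2 = 4 → [6, 0, 1, 2, 4]
append 7 → [6, 0, 1, 2, 4, 7]
append 5 → [6, 0, 1, 2, 4, 7, 5]
buf[-1] = 4 → [6, 0, 1, 2, 4, 7, 4]
reverse → [4, 7, 4, 2, 1, 0, 6]
buf[6] = buf[-1]-buf[0] = 6-4 = 2 → [4, 7, 4, 2, 1, 0, 2]
sum = 20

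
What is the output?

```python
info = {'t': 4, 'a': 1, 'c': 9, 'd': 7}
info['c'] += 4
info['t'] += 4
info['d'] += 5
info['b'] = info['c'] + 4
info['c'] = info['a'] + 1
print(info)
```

info['c'] = 9+4 = 13 → {'t': 4, 'a': 1, 'c': 13, 'd': 7}
info['t'] = 4+4 = 8 → {'t': 8, 'a': 1, 'c': 13, 'd': 7}
info['d'] = 7+5 = 12 → {'t': 8, 'a': 1, 'c': 13, 'd': 12}
info['b'] = info['c']+4 = 17 → {'t': 8, 'a': 1, 'c': 13, 'd': 12, 'b': 17}
info['c'] = info['a']+1 = 2 → {'t': 8, 'a': 1, 'c': 2, 'd': 12, 'b': 17}

{'t': 8, 'a': 1, 'c': 2, 'd': 12, 'b': 17}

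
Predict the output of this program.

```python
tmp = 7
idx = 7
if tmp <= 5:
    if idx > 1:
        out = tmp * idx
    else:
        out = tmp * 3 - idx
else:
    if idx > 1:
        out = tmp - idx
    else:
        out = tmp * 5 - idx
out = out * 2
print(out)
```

tmp=7, idx=7
tmp <= 5 is False; idx > 1 is True
→ out = tmp - idx = 0
out = 0*2 = 0

0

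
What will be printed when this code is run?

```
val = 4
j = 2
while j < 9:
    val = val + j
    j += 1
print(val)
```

j=2: val = 4+2 = 6
j=3: val = 6+3 = 9
j=4: val = 9+4 = 13
j=5: val = 13+5 = 18
j=6: val = 18+6 = 24
j=7: val = 24+7 = 31
j=8: val = 31+8 = 39

39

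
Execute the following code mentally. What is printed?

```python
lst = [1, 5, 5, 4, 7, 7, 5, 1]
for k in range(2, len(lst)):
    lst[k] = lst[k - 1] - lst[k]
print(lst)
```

[1, 5, 0, -4, -11, -18, -23, -24]

k=2: lst[2] = 5-5 = 0 → [1, 5, 0, 4, 7, 7, 5, 1]
k=3: lst[3] = 0-4 = -4 → [1, 5, 0, -4, 7, 7, 5, 1]
k=4: lst[4] = (-4)-7 = -11 → [1, 5, 0, -4, -11, 7, 5, 1]
k=5: lst[5] = (-11)-7 = -18 → [1, 5, 0, -4, -11, -18, 5, 1]
k=6: lst[6] = (-18)-5 = -23 → [1, 5, 0, -4, -11, -18, -23, 1]
k=7: lst[7] = (-23)-1 = -24 → [1, 5, 0, -4, -11, -18, -23, -24]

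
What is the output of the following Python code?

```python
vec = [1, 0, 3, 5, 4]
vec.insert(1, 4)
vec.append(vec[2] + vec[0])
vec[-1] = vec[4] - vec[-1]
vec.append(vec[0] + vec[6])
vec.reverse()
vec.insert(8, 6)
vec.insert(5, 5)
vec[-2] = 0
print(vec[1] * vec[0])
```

insert 4 at 1 → [1, 4, 0, 3, 5, 4]
append vec[2]+vec[0] = 0+1 = 1 → [1, 4, 0, 3, 5, 4, 1]
vec[-1] = vec[4]-vec[-1] = 5-1 = 4 → [1, 4, 0, 3, 5, 4, 4]
append vec[0]+vec[6] = 1+4 = 5 → [1, 4, 0, 3, 5, 4, 4, 5]
reverse → [5, 4, 4, 5, 3, 0, 4, 1]
insert 6 at 8 → [5, 4, 4, 5, 3, 0, 4, 1, 6]
insert 5 at 5 → [5, 4, 4, 5, 3, 5, 0, 4, 1, 6]
vec[-2] = 0 → [5, 4, 4, 5, 3, 5, 0, 4, 0, 6]
vec[1]*vec[0] = 4*5 = 20

20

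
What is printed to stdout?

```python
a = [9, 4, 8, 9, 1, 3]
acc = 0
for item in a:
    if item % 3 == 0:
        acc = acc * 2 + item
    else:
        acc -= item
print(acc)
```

item=9: %3==0, acc = 0*2+9 = 9
item=4: not %3==0, acc = 9-4 = 5
item=8: not %3==0, acc = 5-8 = -3
item=9: %3==0, acc = (-3)*2+9 = 3
item=1: not %3==0, acc = 3-1 = 2
item=3: %3==0, acc = 2*2+3 = 7

7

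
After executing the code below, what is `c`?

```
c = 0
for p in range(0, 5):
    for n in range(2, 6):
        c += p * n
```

140

p=0,n=2: c = 0+0 = 0
p=0,n=3: c = 0+0 = 0
p=0,n=4: c = 0+0 = 0
p=0,n=5: c = 0+0 = 0
p=1,n=2: c = 0+2 = 2
p=1,n=3: c = 2+3 = 5
p=1,n=4: c = 5+4 = 9
p=1,n=5: c = 9+5 = 14
p=2,n=2: c = 14+4 = 18
p=2,n=3: c = 18+6 = 24
p=2,n=4: c = 24+8 = 32
p=2,n=5: c = 32+10 = 42
p=3,n=2: c = 42+6 = 48
p=3,n=3: c = 48+9 = 57
p=3,n=4: c = 57+12 = 69
p=3,n=5: c = 69+15 = 84
p=4,n=2: c = 84+8 = 92
p=4,n=3: c = 92+12 = 104
p=4,n=4: c = 104+16 = 120
p=4,n=5: c = 120+20 = 140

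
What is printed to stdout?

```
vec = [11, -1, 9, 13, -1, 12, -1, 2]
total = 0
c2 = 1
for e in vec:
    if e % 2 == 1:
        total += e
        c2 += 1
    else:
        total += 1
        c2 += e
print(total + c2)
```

53

e=11: odd, total = 0+11 = 11; c2=2
e=-1: odd, total = 11+(-1) = 10; c2=3
e=9: odd, total = 10+9 = 19; c2=4
e=13: odd, total = 19+13 = 32; c2=5
e=-1: odd, total = 32+(-1) = 31; c2=6
e=12: not odd, total = 31+1 = 32; c2=18
e=-1: odd, total = 32+(-1) = 31; c2=19
e=2: not odd, total = 31+1 = 32; c2=21
total+c2 = 32+21 = 53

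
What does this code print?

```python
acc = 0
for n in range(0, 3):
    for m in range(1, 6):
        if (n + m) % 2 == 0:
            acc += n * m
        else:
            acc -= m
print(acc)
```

-3

n=0,m=1: odd sum, acc = 0-1 = -1
n=0,m=2: even sum, acc = (-1)+0 = -1
n=0,m=3: odd sum, acc = (-1)-3 = -4
n=0,m=4: even sum, acc = (-4)+0 = -4
n=0,m=5: odd sum, acc = (-4)-5 = -9
n=1,m=1: even sum, acc = (-9)+1 = -8
n=1,m=2: odd sum, acc = (-8)-2 = -10
n=1,m=3: even sum, acc = (-10)+3 = -7
n=1,m=4: odd sum, acc = (-7)-4 = -11
n=1,m=5: even sum, acc = (-11)+5 = -6
n=2,m=1: odd sum, acc = (-6)-1 = -7
n=2,m=2: even sum, acc = (-7)+4 = -3
n=2,m=3: odd sum, acc = (-3)-3 = -6
n=2,m=4: even sum, acc = (-6)+8 = 2
n=2,m=5: odd sum, acc = 2-5 = -3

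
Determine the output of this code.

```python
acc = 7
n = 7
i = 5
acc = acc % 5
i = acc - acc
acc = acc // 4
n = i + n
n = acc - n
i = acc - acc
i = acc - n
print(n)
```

-7

acc = 7%5 = 2
i = 2-2 = 0
acc = 2//4 = 0
n = 0+7 = 7
n = 0-7 = -7
i = 0-0 = 0
i = 0-(-7) = 7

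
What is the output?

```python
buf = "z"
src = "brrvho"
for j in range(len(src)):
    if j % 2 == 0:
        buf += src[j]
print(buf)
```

zbrh

j=0: add 'b' → 'zb'
j=1: skip
j=2: add 'r' → 'zbr'
j=3: skip
j=4: add 'h' → 'zbrh'
j=5: skip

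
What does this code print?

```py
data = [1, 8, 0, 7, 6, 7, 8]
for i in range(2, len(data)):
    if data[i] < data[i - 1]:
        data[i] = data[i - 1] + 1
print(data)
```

[1, 8, 9, 10, 11, 12, 13]

i=2: 0<8, data[2] = 8+1 = 9 → [1, 8, 9, 7, 6, 7, 8]
i=3: 7<9, data[3] = 9+1 = 10 → [1, 8, 9, 10, 6, 7, 8]
i=4: 6<10, data[4] = 10+1 = 11 → [1, 8, 9, 10, 11, 7, 8]
i=5: 7<11, data[5] = 11+1 = 12 → [1, 8, 9, 10, 11, 12, 8]
i=6: 8<12, data[6] = 12+1 = 13 → [1, 8, 9, 10, 11, 12, 13]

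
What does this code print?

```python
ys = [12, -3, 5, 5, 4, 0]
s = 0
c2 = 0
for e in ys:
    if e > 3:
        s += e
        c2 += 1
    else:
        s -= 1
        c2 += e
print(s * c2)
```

e=12: >3, s = 0+12 = 12; c2=1
e=-3: not >3, s = 12-1 = 11; c2=-2
e=5: >3, s = 11+5 = 16; c2=-1
e=5: >3, s = 16+5 = 21; c2=0
e=4: >3, s = 21+4 = 25; c2=1
e=0: not >3, s = 25-1 = 24; c2=1
s*c2 = 24*1 = 24

24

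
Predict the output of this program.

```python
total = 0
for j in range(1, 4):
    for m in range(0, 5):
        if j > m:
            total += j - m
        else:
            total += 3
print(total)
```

37

j=1,m=0: 1>0, total = 0+1 = 1
j=1,m=1: not 1>1, total = 1+3 = 4
j=1,m=2: not 1>2, total = 4+3 = 7
j=1,m=3: not 1>3, total = 7+3 = 10
j=1,m=4: not 1>4, total = 10+3 = 13
j=2,m=0: 2>0, total = 13+2 = 15
j=2,m=1: 2>1, total = 15+1 = 16
j=2,m=2: not 2>2, total = 16+3 = 19
j=2,m=3: not 2>3, total = 19+3 = 22
j=2,m=4: not 2>4, total = 22+3 = 25
j=3,m=0: 3>0, total = 25+3 = 28
j=3,m=1: 3>1, total = 28+2 = 30
j=3,m=2: 3>2, total = 30+1 = 31
j=3,m=3: not 3>3, total = 31+3 = 34
j=3,m=4: not 3>4, total = 34+3 = 37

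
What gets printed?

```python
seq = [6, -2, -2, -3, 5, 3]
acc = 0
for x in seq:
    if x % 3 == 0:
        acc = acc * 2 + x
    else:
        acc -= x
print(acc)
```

27

x=6: %3==0, acc = 0*2+6 = 6
x=-2: not %3==0, acc = 6-(-2) = 8
x=-2: not %3==0, acc = 8-(-2) = 10
x=-3: %3==0, acc = 10*2+(-3) = 17
x=5: not %3==0, acc = 17-5 = 12
x=3: %3==0, acc = 12*2+3 = 27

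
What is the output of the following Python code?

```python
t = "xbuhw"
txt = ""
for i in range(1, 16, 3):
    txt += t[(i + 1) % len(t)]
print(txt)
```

i=1: add t[2]='u' → 'u'
i=4: add t[0]='x' → 'ux'
i=7: add t[3]='h' → 'uxh'
i=10: add t[1]='b' → 'uxhb'
i=13: add t[4]='w' → 'uxhbw'

uxhbw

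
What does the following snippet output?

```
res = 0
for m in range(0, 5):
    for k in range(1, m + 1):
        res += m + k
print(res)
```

50

m=1,k=1: res = 0+2 = 2
m=2,k=1: res = 2+3 = 5
m=2,k=2: res = 5+4 = 9
m=3,k=1: res = 9+4 = 13
m=3,k=2: res = 13+5 = 18
m=3,k=3: res = 18+6 = 24
m=4,k=1: res = 24+5 = 29
m=4,k=2: res = 29+6 = 35
m=4,k=3: res = 35+7 = 42
m=4,k=4: res = 42+8 = 50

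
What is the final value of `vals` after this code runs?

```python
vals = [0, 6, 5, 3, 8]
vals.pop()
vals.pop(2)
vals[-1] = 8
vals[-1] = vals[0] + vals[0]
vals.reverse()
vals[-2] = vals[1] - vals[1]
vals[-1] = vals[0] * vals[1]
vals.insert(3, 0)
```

[0, 0, 0, 0]

pop() removes 8 → [0, 6, 5, 3]
pop(2) removes 5 → [0, 6, 3]
vals[-1] = 8 → [0, 6, 8]
vals[-1] = vals[0]+vals[0] = 0+0 = 0 → [0, 6, 0]
reverse → [0, 6, 0]
vals[-2] = vals[1]-vals[1] = 6-6 = 0 → [0, 0, 0]
vals[-1] = vals[0]*vals[1] = 0*0 = 0 → [0, 0, 0]
insert 0 at 3 → [0, 0, 0, 0]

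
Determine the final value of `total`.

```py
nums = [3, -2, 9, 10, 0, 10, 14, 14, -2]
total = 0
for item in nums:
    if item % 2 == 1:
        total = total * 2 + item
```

item=3: odd, total = 0*2+3 = 3
item=-2: not odd
item=9: odd, total = 3*2+9 = 15
item=10: not odd
item=0: not odd
item=10: not odd
item=14: not odd
item=14: not odd
item=-2: not odd

15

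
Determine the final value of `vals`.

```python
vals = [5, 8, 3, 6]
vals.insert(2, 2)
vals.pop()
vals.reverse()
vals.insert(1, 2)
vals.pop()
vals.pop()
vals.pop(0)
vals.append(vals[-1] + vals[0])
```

[2, 2, 4]

insert 2 at 2 → [5, 8, 2, 3, 6]
pop() removes 6 → [5, 8, 2, 3]
reverse → [3, 2, 8, 5]
insert 2 at 1 → [3, 2, 2, 8, 5]
pop() removes 5 → [3, 2, 2, 8]
pop() removes 8 → [3, 2, 2]
pop(0) removes 3 → [2, 2]
append vals[-1]+vals[0] = 2+2 = 4 → [2, 2, 4]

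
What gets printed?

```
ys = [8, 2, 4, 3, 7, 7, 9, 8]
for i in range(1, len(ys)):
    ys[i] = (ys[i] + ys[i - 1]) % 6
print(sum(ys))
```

i=1: ys[1] = (2+8)%6 = 4 → [8, 4, 4, 3, 7, 7, 9, 8]
i=2: ys[2] = (4+4)%6 = 2 → [8, 4, 2, 3, 7, 7, 9, 8]
i=3: ys[3] = (3+2)%6 = 5 → [8, 4, 2, 5, 7, 7, 9, 8]
i=4: ys[4] = (7+5)%6 = 0 → [8, 4, 2, 5, 0, 7, 9, 8]
i=5: ys[5] = (7+0)%6 = 1 → [8, 4, 2, 5, 0, 1, 9, 8]
i=6: ys[6] = (9+1)%6 = 4 → [8, 4, 2, 5, 0, 1, 4, 8]
i=7: ys[7] = (8+4)%6 = 0 → [8, 4, 2, 5, 0, 1, 4, 0]
sum = 24

24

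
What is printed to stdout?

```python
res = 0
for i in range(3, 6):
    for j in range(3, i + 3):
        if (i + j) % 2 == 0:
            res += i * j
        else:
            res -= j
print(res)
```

i=3,j=3: even sum, res = 0+9 = 9
i=3,j=4: odd sum, res = 9-4 = 5
i=3,j=5: even sum, res = 5+15 = 20
i=4,j=3: odd sum, res = 20-3 = 17
i=4,j=4: even sum, res = 17+16 = 33
i=4,j=5: odd sum, res = 33-5 = 28
i=4,j=6: even sum, res = 28+24 = 52
i=5,j=3: even sum, res = 52+15 = 67
i=5,j=4: odd sum, res = 67-4 = 63
i=5,j=5: even sum, res = 63+25 = 88
i=5,j=6: odd sum, res = 88-6 = 82
i=5,j=7: even sum, res = 82+35 = 117

117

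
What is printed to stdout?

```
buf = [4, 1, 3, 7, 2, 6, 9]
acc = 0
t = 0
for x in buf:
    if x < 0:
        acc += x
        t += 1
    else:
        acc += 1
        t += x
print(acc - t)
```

x=4: not <0, acc = 0+1 = 1; t=4
x=1: not <0, acc = 1+1 = 2; t=5
x=3: not <0, acc = 2+1 = 3; t=8
x=7: not <0, acc = 3+1 = 4; t=15
x=2: not <0, acc = 4+1 = 5; t=17
x=6: not <0, acc = 5+1 = 6; t=23
x=9: not <0, acc = 6+1 = 7; t=32
acc-t = 7-32 = -25

-25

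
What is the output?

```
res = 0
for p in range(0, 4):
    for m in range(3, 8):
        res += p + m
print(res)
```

p=0,m=3: res = 0+3 = 3
p=0,m=4: res = 3+4 = 7
p=0,m=5: res = 7+5 = 12
p=0,m=6: res = 12+6 = 18
p=0,m=7: res = 18+7 = 25
p=1,m=3: res = 25+4 = 29
p=1,m=4: res = 29+5 = 34
p=1,m=5: res = 34+6 = 40
p=1,m=6: res = 40+7 = 47
p=1,m=7: res = 47+8 = 55
p=2,m=3: res = 55+5 = 60
p=2,m=4: res = 60+6 = 66
p=2,m=5: res = 66+7 = 73
p=2,m=6: res = 73+8 = 81
p=2,m=7: res = 81+9 = 90
p=3,m=3: res = 90+6 = 96
p=3,m=4: res = 96+7 = 103
p=3,m=5: res = 103+8 = 111
p=3,m=6: res = 111+9 = 120
p=3,m=7: res = 120+10 = 130

130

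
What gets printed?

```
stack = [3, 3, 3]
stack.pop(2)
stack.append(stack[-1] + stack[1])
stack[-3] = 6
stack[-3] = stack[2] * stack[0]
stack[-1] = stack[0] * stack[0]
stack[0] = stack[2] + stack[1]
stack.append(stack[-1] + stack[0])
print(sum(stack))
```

5193

pop(2) removes 3 → [3, 3]
append stack[-1]+stack[1] = 3+3 = 6 → [3, 3, 6]
stack[-3] = 6 → [6, 3, 6]
stack[-3] = stack[2]*stack[0] = 6*6 = 36 → [36, 3, 6]
stack[-1] = stack[0]*stack[0] = 36*36 = 1296 → [36, 3, 1296]
stack[0] = stack[2]+stack[1] = 1296+3 = 1299 → [1299, 3, 1296]
append stack[-1]+stack[0] = 1296+1299 = 2595 → [1299, 3, 1296, 2595]
sum = 5193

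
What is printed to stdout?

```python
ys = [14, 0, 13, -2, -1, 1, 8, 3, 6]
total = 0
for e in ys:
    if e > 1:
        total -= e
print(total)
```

e=14: >1, total = 0-14 = -14
e=0: not >1
e=13: >1, total = (-14)-13 = -27
e=-2: not >1
e=-1: not >1
e=1: not >1
e=8: >1, total = (-27)-8 = -35
e=3: >1, total = (-35)-3 = -38
e=6: >1, total = (-38)-6 = -44

-44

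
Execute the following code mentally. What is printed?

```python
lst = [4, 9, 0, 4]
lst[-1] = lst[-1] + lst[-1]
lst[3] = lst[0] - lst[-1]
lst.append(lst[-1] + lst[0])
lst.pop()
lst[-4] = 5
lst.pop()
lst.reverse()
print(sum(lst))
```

lst[-1] = lst[-1]+lst[-1] = 4+4 = 8 → [4, 9, 0, 8]
lst[3] = lst[0]-lst[-1] = 4-8 = -4 → [4, 9, 0, -4]
append lst[-1]+lst[0] = (-4)+4 = 0 → [4, 9, 0, -4, 0]
pop() removes 0 → [4, 9, 0, -4]
lst[-4] = 5 → [5, 9, 0, -4]
pop() removes -4 → [5, 9, 0]
reverse → [0, 9, 5]
sum = 14

14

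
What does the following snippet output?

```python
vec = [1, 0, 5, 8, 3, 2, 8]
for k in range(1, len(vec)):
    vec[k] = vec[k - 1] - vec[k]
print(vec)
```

k=1: vec[1] = 1-0 = 1 → [1, 1, 5, 8, 3, 2, 8]
k=2: vec[2] = 1-5 = -4 → [1, 1, -4, 8, 3, 2, 8]
k=3: vec[3] = (-4)-8 = -12 → [1, 1, -4, -12, 3, 2, 8]
k=4: vec[4] = (-12)-3 = -15 → [1, 1, -4, -12, -15, 2, 8]
k=5: vec[5] = (-15)-2 = -17 → [1, 1, -4, -12, -15, -17, 8]
k=6: vec[6] = (-17)-8 = -25 → [1, 1, -4, -12, -15, -17, -25]

[1, 1, -4, -12, -15, -17, -25]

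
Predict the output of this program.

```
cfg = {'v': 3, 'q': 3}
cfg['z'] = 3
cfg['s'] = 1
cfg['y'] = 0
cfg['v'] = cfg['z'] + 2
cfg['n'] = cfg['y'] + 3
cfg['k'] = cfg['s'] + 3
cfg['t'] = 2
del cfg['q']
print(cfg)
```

cfg['z'] = 3 → {'v': 3, 'q': 3, 'z': 3}
cfg['s'] = 1 → {'v': 3, 'q': 3, 'z': 3, 's': 1}
cfg['y'] = 0 → {'v': 3, 'q': 3, 'z': 3, 's': 1, 'y': 0}
cfg['v'] = cfg['z']+2 = 5 → {'v': 5, 'q': 3, 'z': 3, 's': 1, 'y': 0}
cfg['n'] = cfg['y']+3 = 3 → {'v': 5, 'q': 3, 'z': 3, 's': 1, 'y': 0, 'n': 3}
cfg['k'] = cfg['s']+3 = 4 → {'v': 5, 'q': 3, 'z': 3, 's': 1, 'y': 0, 'n': 3, 'k': 4}
cfg['t'] = 2 → {'v': 5, 'q': 3, 'z': 3, 's': 1, 'y': 0, 'n': 3, 'k': 4, 't': 2}
del 'q' → {'v': 5, 'z': 3, 's': 1, 'y': 0, 'n': 3, 'k': 4, 't': 2}

{'v': 5, 'z': 3, 's': 1, 'y': 0, 'n': 3, 'k': 4, 't': 2}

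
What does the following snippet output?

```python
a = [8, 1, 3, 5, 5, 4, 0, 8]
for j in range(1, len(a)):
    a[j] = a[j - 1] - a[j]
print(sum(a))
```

-26

j=1: a[1] = 8-1 = 7 → [8, 7, 3, 5, 5, 4, 0, 8]
j=2: a[2] = 7-3 = 4 → [8, 7, 4, 5, 5, 4, 0, 8]
j=3: a[3] = 4-5 = -1 → [8, 7, 4, -1, 5, 4, 0, 8]
j=4: a[4] = (-1)-5 = -6 → [8, 7, 4, -1, -6, 4, 0, 8]
j=5: a[5] = (-6)-4 = -10 → [8, 7, 4, -1, -6, -10, 0, 8]
j=6: a[6] = (-10)-0 = -10 → [8, 7, 4, -1, -6, -10, -10, 8]
j=7: a[7] = (-10)-8 = -18 → [8, 7, 4, -1, -6, -10, -10, -18]
sum = -26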